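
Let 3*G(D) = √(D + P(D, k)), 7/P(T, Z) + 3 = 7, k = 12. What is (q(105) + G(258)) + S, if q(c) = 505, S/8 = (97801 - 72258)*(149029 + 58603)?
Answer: 42428353913 + √1039/6 ≈ 4.2428e+10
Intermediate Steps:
P(T, Z) = 7/4 (P(T, Z) = 7/(-3 + 7) = 7/4)
S = 42428353408 (S = 8*((97801 - 72258)*(149029 + 58603)) = 8*(25543*207632) = 8*5303544176 = 42428353408)
G(D) = √(7/4 + D)/3 (G(D) = √(D + 7/4)/3 = √(7/4 + D)/3)
(q(105) + G(258)) + S = (505 + √(7 + 4*258)/6) + 42428353408 = (505 + √(7 + 1032)/6) + 42428353408 = (505 + √1039/6) + 42428353408 = 42428353913 + √1039/6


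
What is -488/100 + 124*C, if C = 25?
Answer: 77378/25 ≈ 3095.1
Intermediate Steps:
-488/100 + 124*C = -488/100 + 124*25 = -488*1/100 + 3100 = -122/25 + 3100 = 77378/25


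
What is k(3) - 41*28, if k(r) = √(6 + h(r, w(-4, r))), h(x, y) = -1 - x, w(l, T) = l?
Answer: -1148 + √2 ≈ -1146.6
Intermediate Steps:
k(r) = √(5 - r) (k(r) = √(6 + (-1 - r)) = √(5 - r))
k(3) - 41*28 = √(5 - 1*3) - 41*28 = √(5 - 3) - 1148 = √2 - 1148 = -1148 + √2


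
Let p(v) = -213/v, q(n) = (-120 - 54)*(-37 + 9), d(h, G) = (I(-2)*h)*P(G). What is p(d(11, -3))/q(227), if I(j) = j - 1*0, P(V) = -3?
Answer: -71/107184 ≈ -0.00066241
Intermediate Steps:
I(j) = j (I(j) = j + 0 = j)
d(h, G) = 6*h (d(h, G) = -2*h*(-3) = 6*h)
q(n) = 4872 (q(n) = -174*(-28) = 4872)
p(d(11, -3))/q(227) = -213/(6*11)/4872 = -213/66*(1/4872) = -213*1/66*(1/4872) = -71/22*1/4872 = -71/107184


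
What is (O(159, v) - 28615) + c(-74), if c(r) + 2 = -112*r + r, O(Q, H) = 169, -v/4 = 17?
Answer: -20234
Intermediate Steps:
v = -68 (v = -4*17 = -68)
c(r) = -2 - 111*r (c(r) = -2 + (-112*r + r) = -2 - 111*r)
(O(159, v) - 28615) + c(-74) = (169 - 28615) + (-2 - 111*(-74)) = -28446 + (-2 + 8214) = -28446 + 8212 = -20234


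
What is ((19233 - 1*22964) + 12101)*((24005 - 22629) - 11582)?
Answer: -85424220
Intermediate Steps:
((19233 - 1*22964) + 12101)*((24005 - 22629) - 11582) = ((19233 - 22964) + 12101)*(1376 - 11582) = (-3731 + 12101)*(-10206) = 8370*(-10206) = -85424220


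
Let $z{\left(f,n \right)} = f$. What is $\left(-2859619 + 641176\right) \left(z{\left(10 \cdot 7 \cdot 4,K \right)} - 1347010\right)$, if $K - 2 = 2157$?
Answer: $2987643741390$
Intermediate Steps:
$K = 2159$ ($K = 2 + 2157 = 2159$)
$\left(-2859619 + 641176\right) \left(z{\left(10 \cdot 7 \cdot 4,K \right)} - 1347010\right) = \left(-2859619 + 641176\right) \left(10 \cdot 7 \cdot 4 - 1347010\right) = - 2218443 \left(70 \cdot 4 - 1347010\right) = - 2218443 \left(280 - 1347010\right) = \left(-2218443\right) \left(-1346730\right) = 2987643741390$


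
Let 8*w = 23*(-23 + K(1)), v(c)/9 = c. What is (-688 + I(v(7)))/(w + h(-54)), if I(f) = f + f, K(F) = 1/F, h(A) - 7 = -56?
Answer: 2248/449 ≈ 5.0067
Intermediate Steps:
h(A) = -49 (h(A) = 7 - 56 = -49)
K(F) = 1/F
v(c) = 9*c
w = -253/4 (w = (23*(-23 + 1/1))/8 = (23*(-23 + 1))/8 = (23*(-22))/8 = (⅛)*(-506) = -253/4 ≈ -63.250)
I(f) = 2*f
(-688 + I(v(7)))/(w + h(-54)) = (-688 + 2*(9*7))/(-253/4 - 49) = (-688 + 2*63)/(-449/4) = (-688 + 126)*(-4/449) = -562*(-4/449) = 2248/449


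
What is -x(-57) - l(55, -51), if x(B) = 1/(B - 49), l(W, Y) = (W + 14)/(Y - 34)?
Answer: 7399/9010 ≈ 0.82120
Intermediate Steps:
l(W, Y) = (14 + W)/(-34 + Y)
x(B) = 1/(-49 + B)
-x(-57) - l(55, -51) = -1/(-49 - 57) - (14 + 55)/(-34 - 51) = -1/(-106) - 69/(-85) = -1*(-1/106) - (-1)*69/85 = 1/106 - 1*(-69/85) = 1/106 + 69/85 = 7399/9010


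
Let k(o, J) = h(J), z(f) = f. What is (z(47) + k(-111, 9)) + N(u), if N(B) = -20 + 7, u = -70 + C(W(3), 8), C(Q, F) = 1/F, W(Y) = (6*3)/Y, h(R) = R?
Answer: 43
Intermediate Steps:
k(o, J) = J
W(Y) = 18/Y
u = -559/8 (u = -70 + 1/8 = -70 + ⅛ = -559/8 ≈ -69.875)
N(B) = -13
(z(47) + k(-111, 9)) + N(u) = (47 + 9) - 13 = 56 - 13 = 43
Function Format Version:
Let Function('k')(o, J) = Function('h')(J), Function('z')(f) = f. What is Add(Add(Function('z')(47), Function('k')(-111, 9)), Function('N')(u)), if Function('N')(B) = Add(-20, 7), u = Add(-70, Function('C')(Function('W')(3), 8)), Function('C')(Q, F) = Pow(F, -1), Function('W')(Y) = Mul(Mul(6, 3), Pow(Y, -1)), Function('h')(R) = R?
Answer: 43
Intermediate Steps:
Function('k')(o, J) = J
Function('W')(Y) = Mul(18, Pow(Y, -1))
u = Rational(-559, 8) (u = Add(-70, Pow(8, -1)) = Add(-70, Rational(1, 8)) = Rational(-559, 8) ≈ -69.875)
Function('N')(B) = -13
Add(Add(Function('z')(47), Function('k')(-111, 9)), Function('N')(u)) = Add(Add(47, 9), -13) = Add(56, -13) = 43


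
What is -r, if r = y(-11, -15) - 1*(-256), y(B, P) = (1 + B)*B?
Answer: -366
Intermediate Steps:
y(B, P) = B*(1 + B)
r = 366 (r = -11*(1 - 11) - 1*(-256) = -11*(-10) + 256 = 110 + 256 = 366)
-r = -1*366 = -366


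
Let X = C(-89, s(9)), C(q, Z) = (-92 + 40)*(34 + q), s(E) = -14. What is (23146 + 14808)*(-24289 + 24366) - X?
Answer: 2919598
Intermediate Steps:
C(q, Z) = -1768 - 52*q (C(q, Z) = -52*(34 + q) = -1768 - 52*q)
X = 2860 (X = -1768 - 52*(-89) = -1768 + 4628 = 2860)
(23146 + 14808)*(-24289 + 24366) - X = (23146 + 14808)*(-24289 + 24366) - 1*2860 = 37954*77 - 2860 = 2922458 - 2860 = 2919598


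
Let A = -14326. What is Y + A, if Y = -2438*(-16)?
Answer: 24682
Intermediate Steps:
Y = 39008
Y + A = 39008 - 14326 = 24682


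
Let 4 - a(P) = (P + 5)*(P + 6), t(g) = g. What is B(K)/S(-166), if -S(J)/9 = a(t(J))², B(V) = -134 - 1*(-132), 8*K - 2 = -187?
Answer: 1/2985171912 ≈ 3.3499e-10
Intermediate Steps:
K = -185/8 (K = ¼ + (⅛)*(-187) = ¼ - 187/8 = -185/8 ≈ -23.125)
a(P) = 4 - (5 + P)*(6 + P) (a(P) = 4 - (P + 5)*(P + 6) = 4 - (5 + P)*(6 + P))
B(V) = -2 (B(V) = -134 + 132 = -2)
S(J) = -9*(-26 - J² - 11*J)²
B(K)/S(-166) = -2*(-1/(9*(26 + (-166)² + 11*(-166))²)) = -2*(-1/(9*(26 + 27556 - 1826)²)) = -2/((-9*25756²)) = -2/((-9*663371536)) = -2/(-5970343824) = -2*(-1/5970343824) = 1/2985171912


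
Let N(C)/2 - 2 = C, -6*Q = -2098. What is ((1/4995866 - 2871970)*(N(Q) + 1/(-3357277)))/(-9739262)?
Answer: 101638982919141685126873/490055491484970663252 ≈ 207.40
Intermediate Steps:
Q = 1049/3 (Q = -1/6*(-2098) = 1049/3 ≈ 349.67)
N(C) = 4 + 2*C
((1/4995866 - 2871970)*(N(Q) + 1/(-3357277)))/(-9739262) = ((1/4995866 - 2871970)*((4 + 2*(1049/3)) + 1/(-3357277)))/(-9739262) = ((1/4995866 - 2871970)*((4 + 2098/3) - 1/3357277))*(-1/9739262) = -14347977276019*(2110/3 - 1/3357277)/4995866*(-1/9739262) = -14347977276019/4995866*7083854467/10071831*(-1/9739262) = -101638982919141685126873/50317518050646*(-1/9739262) = 101638982919141685126873/490055491484970663252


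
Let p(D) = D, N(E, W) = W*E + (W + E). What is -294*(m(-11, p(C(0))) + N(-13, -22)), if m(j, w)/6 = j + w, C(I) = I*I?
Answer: -54390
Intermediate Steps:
N(E, W) = E + W + E*W (N(E, W) = E*W + (E + W) = E + W + E*W)
C(I) = I²
m(j, w) = 6*j + 6*w (m(j, w) = 6*(j + w) = 6*j + 6*w)
-294*(m(-11, p(C(0))) + N(-13, -22)) = -294*((6*(-11) + 6*0²) + (-13 - 22 - 13*(-22))) = -294*((-66 + 6*0) + (-13 - 22 + 286)) = -294*((-66 + 0) + 251) = -294*(-66 + 251) = -294*185 = -54390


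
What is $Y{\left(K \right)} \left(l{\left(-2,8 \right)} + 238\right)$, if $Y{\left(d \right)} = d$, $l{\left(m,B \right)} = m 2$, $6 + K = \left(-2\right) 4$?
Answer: $-3276$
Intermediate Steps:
$K = -14$ ($K = -6 - 8 = -14$)
$l{\left(m,B \right)} = 2 m$
$Y{\left(K \right)} \left(l{\left(-2,8 \right)} + 238\right) = - 14 \left(2 \left(-2\right) + 238\right) = - 14 \left(-4 + 238\right) = \left(-14\right) 234 = -3276$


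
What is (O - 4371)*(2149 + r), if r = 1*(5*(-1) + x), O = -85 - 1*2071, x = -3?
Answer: -13974307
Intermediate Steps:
O = -2156 (O = -85 - 2071 = -2156)
r = -8 (r = 1*(5*(-1) - 3) = 1*(-5 - 3) = 1*(-8) = -8)
(O - 4371)*(2149 + r) = (-2156 - 4371)*(2149 - 8) = -6527*2141 = -13974307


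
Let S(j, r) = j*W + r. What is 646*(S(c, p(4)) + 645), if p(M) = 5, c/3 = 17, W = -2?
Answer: 354008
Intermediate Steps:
c = 51 (c = 3*17 = 51)
S(j, r) = r - 2*j (S(j, r) = j*(-2) + r = -2*j + r = r - 2*j)
646*(S(c, p(4)) + 645) = 646*((5 - 2*51) + 645) = 646*((5 - 102) + 645) = 646*(-97 + 645) = 646*548 = 354008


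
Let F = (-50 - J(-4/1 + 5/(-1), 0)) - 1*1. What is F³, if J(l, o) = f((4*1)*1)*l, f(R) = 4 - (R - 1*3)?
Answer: -13824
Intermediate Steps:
f(R) = 7 - R (f(R) = 4 - (R - 3) = 4 - (-3 + R) = 4 + (3 - R) = 7 - R)
J(l, o) = 3*l (J(l, o) = (7 - 4*1)*l = (7 - 4)*l = 3*l)
F = -24 (F = (-50 - 3*(-4/1 + 5/(-1))) - 1*1 = (-50 - 3*(-4*1 + 5*(-1))) - 1 = (-50 - 3*(-4 - 5)) - 1 = (-50 - 3*(-9)) - 1 = (-50 - 1*(-27)) - 1 = (-50 + 27) - 1 = -23 - 1 = -24)
F³ = (-24)³ = -13824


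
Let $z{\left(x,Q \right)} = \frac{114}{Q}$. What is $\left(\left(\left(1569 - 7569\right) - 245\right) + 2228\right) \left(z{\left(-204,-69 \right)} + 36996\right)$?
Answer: $- \frac{3417944790}{23} \approx -1.4861 \cdot 10^{8}$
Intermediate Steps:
$\left(\left(\left(1569 - 7569\right) - 245\right) + 2228\right) \left(z{\left(-204,-69 \right)} + 36996\right) = \left(\left(\left(1569 - 7569\right) - 245\right) + 2228\right) \left(\frac{114}{-69} + 36996\right) = \left(\left(-6000 - 245\right) + 2228\right) \left(114 \left(- \frac{1}{69}\right) + 36996\right) = \left(-6245 + 2228\right) \left(- \frac{38}{23} + 36996\right) = \left(-4017\right) \frac{850870}{23} = - \frac{3417944790}{23}$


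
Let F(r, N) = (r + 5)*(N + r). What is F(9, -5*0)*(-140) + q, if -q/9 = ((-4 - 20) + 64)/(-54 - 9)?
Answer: -123440/7 ≈ -17634.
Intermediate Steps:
F(r, N) = (5 + r)*(N + r)
q = 40/7 (q = -9*((-4 - 20) + 64)/(-54 - 9) = -9*(-24 + 64)/(-63) = -360*(-1)/63 = -9*(-40/63) = 40/7 ≈ 5.7143)
F(9, -5*0)*(-140) + q = (9**2 + 5*(-5*0) + 5*9 - 5*0*9)*(-140) + 40/7 = (81 + 5*0 + 45 + 0*9)*(-140) + 40/7 = (81 + 0 + 45 + 0)*(-140) + 40/7 = 126*(-140) + 40/7 = -17640 + 40/7 = -123440/7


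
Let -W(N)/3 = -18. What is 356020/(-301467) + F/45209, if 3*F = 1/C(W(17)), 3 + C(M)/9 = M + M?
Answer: -15210066129611/12879425414835 ≈ -1.1810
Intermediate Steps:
W(N) = 54 (W(N) = -3*(-18) = 54)
C(M) = -27 + 18*M (C(M) = -27 + 9*(M + M) = -27 + 9*(2*M) = -27 + 18*M)
F = 1/2835 (F = 1/(3*(-27 + 18*54)) = 1/(3*(-27 + 972)) = (⅓)/945 = (⅓)*(1/945) = 1/2835 ≈ 0.00035273)
356020/(-301467) + F/45209 = 356020/(-301467) + (1/2835)/45209 = 356020*(-1/301467) + (1/2835)*(1/45209) = -356020/301467 + 1/128167515 = -15210066129611/12879425414835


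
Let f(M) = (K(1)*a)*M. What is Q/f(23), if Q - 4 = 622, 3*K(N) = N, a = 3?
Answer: 626/23 ≈ 27.217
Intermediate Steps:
K(N) = N/3
f(M) = M (f(M) = (((⅓)*1)*3)*M = ((⅓)*3)*M = 1*M = M)
Q = 626 (Q = 4 + 622 = 626)
Q/f(23) = 626/23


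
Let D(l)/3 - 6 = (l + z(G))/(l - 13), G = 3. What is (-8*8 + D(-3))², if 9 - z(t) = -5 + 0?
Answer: 591361/256 ≈ 2310.0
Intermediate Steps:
z(t) = 14 (z(t) = 9 - (-5 + 0) = 9 - 1*(-5) = 9 + 5 = 14)
D(l) = 18 + 3*(14 + l)/(-13 + l) (D(l) = 18 + 3*((l + 14)/(l - 13)) = 18 + 3*((14 + l)/(-13 + l)) = 18 + 3*(14 + l)/(-13 + l))
(-8*8 + D(-3))² = (-8*8 + 3*(-64 + 7*(-3))/(-13 - 3))² = (-64 + 3*(-64 - 21)/(-16))² = (-64 + 3*(-1/16)*(-85))² = (-64 + 255/16)² = (-769/16)² = 591361/256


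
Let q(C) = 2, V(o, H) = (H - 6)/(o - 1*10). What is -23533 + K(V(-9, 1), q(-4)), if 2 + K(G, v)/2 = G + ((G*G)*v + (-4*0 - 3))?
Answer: -8498733/361 ≈ -23542.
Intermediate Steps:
V(o, H) = (-6 + H)/(-10 + o) (V(o, H) = (-6 + H)/(o - 10) = (-6 + H)/(-10 + o))
K(G, v) = -10 + 2*G + 2*v*G² (K(G, v) = -4 + 2*(G + ((G*G)*v + (-4*0 - 3))) = -4 + 2*(G + (G²*v + (0 - 3))) = -4 + 2*(G + (v*G² - 3)) = -4 + 2*(G + (-3 + v*G²)) = -4 + 2*(-3 + G + v*G²) = -4 + (-6 + 2*G + 2*v*G²) = -10 + 2*G + 2*v*G²)
-23533 + K(V(-9, 1), q(-4)) = -23533 + (-10 + 2*((-6 + 1)/(-10 - 9)) + 2*2*((-6 + 1)/(-10 - 9))²) = -23533 + (-10 + 2*(-5/(-19)) + 2*2*(-5/(-19))²) = -23533 + (-10 + 2*(-1/19*(-5)) + 2*2*(-1/19*(-5))²) = -23533 + (-10 + 2*(5/19) + 2*2*(5/19)²) = -23533 + (-10 + 10/19 + 2*2*(25/361)) = -23533 + (-10 + 10/19 + 100/361) = -23533 - 3320/361 = -8498733/361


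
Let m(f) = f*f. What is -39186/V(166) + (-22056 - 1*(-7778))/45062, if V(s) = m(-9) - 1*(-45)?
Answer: -7014280/22531 ≈ -311.32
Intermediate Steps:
m(f) = f**2
V(s) = 126 (V(s) = (-9)**2 - 1*(-45) = 81 + 45 = 126)
-39186/V(166) + (-22056 - 1*(-7778))/45062 = -39186/126 + (-22056 - 1*(-7778))/45062 = -39186*1/126 + (-22056 + 7778)*(1/45062) = -311 - 14278*1/45062 = -311 - 7139/22531 = -7014280/22531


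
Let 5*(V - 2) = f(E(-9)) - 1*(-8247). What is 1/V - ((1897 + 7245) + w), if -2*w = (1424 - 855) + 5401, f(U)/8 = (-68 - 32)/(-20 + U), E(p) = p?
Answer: -1479237576/240253 ≈ -6157.0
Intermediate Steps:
f(U) = -800/(-20 + U) (f(U) = 8*((-68 - 32)/(-20 + U)) = 8*(-100/(-20 + U)) = -800/(-20 + U))
w = -2985 (w = -((1424 - 855) + 5401)/2 = -(569 + 5401)/2 = -½*5970 = -2985)
V = 240253/145 (V = 2 + (-800/(-20 - 9) - 1*(-8247))/5 = 2 + (-800/(-29) + 8247)/5 = 2 + (-800*(-1/29) + 8247)/5 = 2 + (800/29 + 8247)/5 = 2 + (⅕)*(239963/29) = 2 + 239963/145 = 240253/145 ≈ 1656.9)
1/V - ((1897 + 7245) + w) = 1/(240253/145) - ((1897 + 7245) - 2985) = 145/240253 - (9142 - 2985) = 145/240253 - 1*6157 = 145/240253 - 6157 = -1479237576/240253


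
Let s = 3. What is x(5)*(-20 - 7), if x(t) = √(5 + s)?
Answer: -54*√2 ≈ -76.368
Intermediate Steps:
x(t) = 2*√2 (x(t) = √(5 + 3) = √8 = 2*√2)
x(5)*(-20 - 7) = (2*√2)*(-20 - 7) = (2*√2)*(-27) = -54*√2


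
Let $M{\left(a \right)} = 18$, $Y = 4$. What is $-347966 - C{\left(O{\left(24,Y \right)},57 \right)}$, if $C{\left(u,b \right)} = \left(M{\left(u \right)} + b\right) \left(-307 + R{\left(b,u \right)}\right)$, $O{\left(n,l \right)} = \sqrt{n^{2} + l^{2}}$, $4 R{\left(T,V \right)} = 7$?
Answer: $- \frac{1300289}{4} \approx -3.2507 \cdot 10^{5}$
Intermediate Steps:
$R{\left(T,V \right)} = \frac{7}{4}$ ($R{\left(T,V \right)} = \frac{1}{4} \cdot 7 = \frac{7}{4}$)
$O{\left(n,l \right)} = \sqrt{l^{2} + n^{2}}$
$C{\left(u,b \right)} = - \frac{10989}{2} - \frac{1221 b}{4}$ ($C{\left(u,b \right)} = \left(18 + b\right) \left(-307 + \frac{7}{4}\right) = \left(18 + b\right) \left(- \frac{1221}{4}\right) = - \frac{10989}{2} - \frac{1221 b}{4}$)
$-347966 - C{\left(O{\left(24,Y \right)},57 \right)} = -347966 - \left(- \frac{10989}{2} - \frac{69597}{4}\right) = -347966 - - \frac{91575}{4} = -347966 + \frac{91575}{4} = - \frac{1300289}{4}$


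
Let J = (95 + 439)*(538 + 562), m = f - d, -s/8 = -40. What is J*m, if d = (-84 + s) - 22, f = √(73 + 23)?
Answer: -125703600 + 2349600*√6 ≈ -1.1995e+8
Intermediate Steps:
s = 320 (s = -8*(-40) = 320)
f = 4*√6 (f = √96 = 4*√6 ≈ 9.7980)
d = 214 (d = (-84 + 320) - 22 = 236 - 22 = 214)
m = -214 + 4*√6 (m = 4*√6 - 1*214 = 4*√6 - 214 = -214 + 4*√6 ≈ -204.20)
J = 587400 (J = 534*1100 = 587400)
J*m = 587400*(-214 + 4*√6) = -125703600 + 2349600*√6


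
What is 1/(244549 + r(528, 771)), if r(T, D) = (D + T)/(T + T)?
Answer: 352/86081681 ≈ 4.0891e-6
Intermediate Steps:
r(T, D) = (D + T)/(2*T) (r(T, D) = (D + T)/((2*T)) = (D + T)*(1/(2*T)) = (D + T)/(2*T))
1/(244549 + r(528, 771)) = 1/(244549 + (½)*(771 + 528)/528) = 1/(244549 + (½)*(1/528)*1299) = 1/(244549 + 433/352) = 1/(86081681/352) = 352/86081681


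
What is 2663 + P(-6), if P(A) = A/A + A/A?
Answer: 2665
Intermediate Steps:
P(A) = 2 (P(A) = 1 + 1 = 2)
2663 + P(-6) = 2663 + 2 = 2665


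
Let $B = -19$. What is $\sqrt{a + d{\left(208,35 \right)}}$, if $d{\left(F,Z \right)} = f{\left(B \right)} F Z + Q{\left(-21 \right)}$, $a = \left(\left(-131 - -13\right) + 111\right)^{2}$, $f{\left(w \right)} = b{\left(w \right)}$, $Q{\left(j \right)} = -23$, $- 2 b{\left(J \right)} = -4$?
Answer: $\sqrt{14586} \approx 120.77$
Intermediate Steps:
$b{\left(J \right)} = 2$ ($b{\left(J \right)} = \left(- \frac{1}{2}\right) \left(-4\right) = 2$)
$f{\left(w \right)} = 2$
$a = 49$ ($a = \left(\left(-131 + 13\right) + 111\right)^{2} = \left(-118 + 111\right)^{2} = \left(-7\right)^{2} = 49$)
$d{\left(F,Z \right)} = -23 + 2 F Z$ ($d{\left(F,Z \right)} = 2 F Z - 23 = -23 + 2 F Z$)
$\sqrt{a + d{\left(208,35 \right)}} = \sqrt{49 - \left(23 - 14560\right)} = \sqrt{49 + \left(-23 + 14560\right)} = \sqrt{49 + 14537} = \sqrt{14586}$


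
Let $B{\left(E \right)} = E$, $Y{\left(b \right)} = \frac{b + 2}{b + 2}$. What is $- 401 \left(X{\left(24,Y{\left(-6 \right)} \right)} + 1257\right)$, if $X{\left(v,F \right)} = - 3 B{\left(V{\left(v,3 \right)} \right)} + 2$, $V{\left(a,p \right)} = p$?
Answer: $-501250$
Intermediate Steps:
$Y{\left(b \right)} = 1$ ($Y{\left(b \right)} = \frac{2 + b}{2 + b} = 1$)
$X{\left(v,F \right)} = -7$ ($X{\left(v,F \right)} = \left(-3\right) 3 + 2 = -9 + 2 = -7$)
$- 401 \left(X{\left(24,Y{\left(-6 \right)} \right)} + 1257\right) = - 401 \left(-7 + 1257\right) = \left(-401\right) 1250 = -501250$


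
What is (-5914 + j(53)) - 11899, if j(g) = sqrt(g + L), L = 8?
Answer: -17813 + sqrt(61) ≈ -17805.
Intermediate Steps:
j(g) = sqrt(8 + g) (j(g) = sqrt(g + 8) = sqrt(8 + g))
(-5914 + j(53)) - 11899 = (-5914 + sqrt(8 + 53)) - 11899 = (-5914 + sqrt(61)) - 11899 = -17813 + sqrt(61)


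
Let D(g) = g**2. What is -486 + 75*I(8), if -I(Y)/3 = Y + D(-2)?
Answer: -3186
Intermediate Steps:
I(Y) = -12 - 3*Y (I(Y) = -3*(Y + (-2)**2) = -3*(Y + 4) = -3*(4 + Y) = -12 - 3*Y)
-486 + 75*I(8) = -486 + 75*(-12 - 3*8) = -486 + 75*(-12 - 24) = -486 + 75*(-36) = -486 - 2700 = -3186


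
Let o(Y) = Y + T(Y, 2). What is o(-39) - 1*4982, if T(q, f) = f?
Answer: -5019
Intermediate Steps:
o(Y) = 2 + Y (o(Y) = Y + 2 = 2 + Y)
o(-39) - 1*4982 = (2 - 39) - 1*4982 = -37 - 4982 = -5019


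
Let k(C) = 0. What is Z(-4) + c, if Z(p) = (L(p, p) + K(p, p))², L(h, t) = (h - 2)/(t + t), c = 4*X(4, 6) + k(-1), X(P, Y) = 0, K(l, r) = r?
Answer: 169/16 ≈ 10.563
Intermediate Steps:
c = 0 (c = 4*0 + 0 = 0 + 0 = 0)
L(h, t) = (-2 + h)/(2*t) (L(h, t) = (-2 + h)/((2*t)) = (-2 + h)*(1/(2*t)) = (-2 + h)/(2*t))
Z(p) = (p + (-2 + p)/(2*p))² (Z(p) = ((-2 + p)/(2*p) + p)² = (p + (-2 + p)/(2*p))²)
Z(-4) + c = (¼)*(-2 - 4 + 2*(-4)²)²/(-4)² + 0 = (¼)*(1/16)*(-2 - 4 + 2*16)² + 0 = (¼)*(1/16)*(-2 - 4 + 32)² + 0 = (¼)*(1/16)*26² + 0 = (¼)*(1/16)*676 + 0 = 169/16 + 0 = 169/16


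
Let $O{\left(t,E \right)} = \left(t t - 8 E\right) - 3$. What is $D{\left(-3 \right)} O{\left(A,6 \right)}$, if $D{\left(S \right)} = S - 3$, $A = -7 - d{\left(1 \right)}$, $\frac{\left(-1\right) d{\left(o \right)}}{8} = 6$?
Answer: $-9780$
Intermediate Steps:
$d{\left(o \right)} = -48$ ($d{\left(o \right)} = \left(-8\right) 6 = -48$)
$A = 41$ ($A = -7 - -48 = -7 + 48 = 41$)
$O{\left(t,E \right)} = -3 + t^{2} - 8 E$ ($O{\left(t,E \right)} = \left(t^{2} - 8 E\right) - 3 = -3 + t^{2} - 8 E$)
$D{\left(S \right)} = -3 + S$
$D{\left(-3 \right)} O{\left(A,6 \right)} = \left(-3 - 3\right) \left(-3 + 41^{2} - 48\right) = - 6 \left(-3 + 1681 - 48\right) = \left(-6\right) 1630 = -9780$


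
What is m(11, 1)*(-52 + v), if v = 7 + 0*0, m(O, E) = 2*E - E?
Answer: -45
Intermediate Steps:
m(O, E) = E
v = 7 (v = 7 + 0 = 7)
m(11, 1)*(-52 + v) = 1*(-52 + 7) = 1*(-45) = -45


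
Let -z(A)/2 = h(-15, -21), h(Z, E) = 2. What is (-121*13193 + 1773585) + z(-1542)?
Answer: 177228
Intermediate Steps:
z(A) = -4 (z(A) = -2*2 = -4)
(-121*13193 + 1773585) + z(-1542) = (-121*13193 + 1773585) - 4 = (-1596353 + 1773585) - 4 = 177232 - 4 = 177228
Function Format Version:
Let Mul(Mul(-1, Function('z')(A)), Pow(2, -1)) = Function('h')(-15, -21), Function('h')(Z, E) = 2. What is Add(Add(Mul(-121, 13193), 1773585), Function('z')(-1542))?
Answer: 177228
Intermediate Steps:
Function('z')(A) = -4 (Function('z')(A) = Mul(-2, 2) = -4)
Add(Add(Mul(-121, 13193), 1773585), Function('z')(-1542)) = Add(Add(Mul(-121, 13193), 1773585), -4) = Add(Add(-1596353, 1773585), -4) = Add(177232, -4) = 177228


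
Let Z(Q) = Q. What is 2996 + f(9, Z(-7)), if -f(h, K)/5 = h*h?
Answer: 2591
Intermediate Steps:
f(h, K) = -5*h² (f(h, K) = -5*h*h = -5*h²)
2996 + f(9, Z(-7)) = 2996 - 5*9² = 2996 - 5*81 = 2996 - 405 = 2591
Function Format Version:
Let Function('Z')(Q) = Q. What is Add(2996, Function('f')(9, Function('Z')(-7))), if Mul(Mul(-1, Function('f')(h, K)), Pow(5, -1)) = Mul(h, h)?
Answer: 2591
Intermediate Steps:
Function('f')(h, K) = Mul(-5, Pow(h, 2)) (Function('f')(h, K) = Mul(-5, Mul(h, h)) = Mul(-5, Pow(h, 2)))
Add(2996, Function('f')(9, Function('Z')(-7))) = Add(2996, Mul(-5, Pow(9, 2))) = Add(2996, Mul(-5, 81)) = Add(2996, -405) = 2591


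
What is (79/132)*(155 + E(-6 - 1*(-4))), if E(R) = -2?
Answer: 4029/44 ≈ 91.568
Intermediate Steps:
(79/132)*(155 + E(-6 - 1*(-4))) = (79/132)*(155 - 2) = (79*(1/132))*153 = (79/132)*153 = 4029/44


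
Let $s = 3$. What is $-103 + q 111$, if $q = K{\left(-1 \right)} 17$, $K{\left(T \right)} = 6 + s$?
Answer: $16880$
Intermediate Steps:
$K{\left(T \right)} = 9$ ($K{\left(T \right)} = 6 + 3 = 9$)
$q = 153$ ($q = 9 \cdot 17 = 153$)
$-103 + q 111 = -103 + 153 \cdot 111 = -103 + 16983 = 16880$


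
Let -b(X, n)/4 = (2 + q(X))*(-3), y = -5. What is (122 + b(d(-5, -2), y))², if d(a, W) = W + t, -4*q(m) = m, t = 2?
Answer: 21316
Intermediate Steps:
q(m) = -m/4
d(a, W) = 2 + W (d(a, W) = W + 2 = 2 + W)
b(X, n) = 24 - 3*X (b(X, n) = -4*(2 - X/4)*(-3) = -4*(-6 + 3*X/4) = 24 - 3*X)
(122 + b(d(-5, -2), y))² = (122 + (24 - 3*(2 - 2)))² = (122 + (24 - 3*0))² = (122 + (24 + 0))² = (122 + 24)² = 146² = 21316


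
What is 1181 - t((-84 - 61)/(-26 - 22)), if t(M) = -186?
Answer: 1367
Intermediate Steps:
1181 - t((-84 - 61)/(-26 - 22)) = 1181 - 1*(-186) = 1181 + 186 = 1367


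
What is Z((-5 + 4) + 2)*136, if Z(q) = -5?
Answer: -680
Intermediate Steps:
Z((-5 + 4) + 2)*136 = -5*136 = -680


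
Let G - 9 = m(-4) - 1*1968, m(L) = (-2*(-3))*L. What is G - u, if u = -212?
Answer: -1771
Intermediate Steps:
m(L) = 6*L
G = -1983 (G = 9 + (6*(-4) - 1*1968) = 9 + (-24 - 1968) = 9 - 1992 = -1983)
G - u = -1983 - 1*(-212) = -1983 + 212 = -1771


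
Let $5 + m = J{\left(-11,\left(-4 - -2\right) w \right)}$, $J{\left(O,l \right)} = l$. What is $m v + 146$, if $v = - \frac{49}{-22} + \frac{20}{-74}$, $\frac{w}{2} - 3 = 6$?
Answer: $\frac{53531}{814} \approx 65.763$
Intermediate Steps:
$w = 18$ ($w = 6 + 2 \cdot 6 = 6 + 12 = 18$)
$m = -41$ ($m = -5 + \left(-4 - -2\right) 18 = -5 + \left(-4 + 2\right) 18 = -5 - 36 = -41$)
$v = \frac{1593}{814}$ ($v = \left(-49\right) \left(- \frac{1}{22}\right) + 20 \left(- \frac{1}{74}\right) = \frac{49}{22} - \frac{10}{37} = \frac{1593}{814} \approx 1.957$)
$m v + 146 = \left(-41\right) \frac{1593}{814} + 146 = - \frac{65313}{814} + 146 = \frac{53531}{814}$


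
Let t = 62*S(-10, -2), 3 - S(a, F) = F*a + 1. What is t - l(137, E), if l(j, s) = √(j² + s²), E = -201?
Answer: -1116 - √59170 ≈ -1359.2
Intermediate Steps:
S(a, F) = 2 - F*a (S(a, F) = 3 - (F*a + 1) = 3 - (1 + F*a) = 3 + (-1 - F*a) = 2 - F*a)
t = -1116 (t = 62*(2 - 1*(-2)*(-10)) = 62*(2 - 20) = 62*(-18) = -1116)
t - l(137, E) = -1116 - √(137² + (-201)²) = -1116 - √(18769 + 40401) = -1116 - √59170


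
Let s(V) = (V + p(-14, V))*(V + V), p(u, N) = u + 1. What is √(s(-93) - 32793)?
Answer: 3*I*√1453 ≈ 114.35*I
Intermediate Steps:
p(u, N) = 1 + u
s(V) = 2*V*(-13 + V) (s(V) = (V + (1 - 14))*(V + V) = (V - 13)*(2*V) = (-13 + V)*(2*V) = 2*V*(-13 + V))
√(s(-93) - 32793) = √(2*(-93)*(-13 - 93) - 32793) = √(2*(-93)*(-106) - 32793) = √(19716 - 32793) = √(-13077) = 3*I*√1453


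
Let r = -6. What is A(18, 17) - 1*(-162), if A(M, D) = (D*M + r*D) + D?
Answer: 383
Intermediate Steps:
A(M, D) = -5*D + D*M (A(M, D) = (D*M - 6*D) + D = (-6*D + D*M) + D = -5*D + D*M)
A(18, 17) - 1*(-162) = 17*(-5 + 18) - 1*(-162) = 17*13 + 162 = 221 + 162 = 383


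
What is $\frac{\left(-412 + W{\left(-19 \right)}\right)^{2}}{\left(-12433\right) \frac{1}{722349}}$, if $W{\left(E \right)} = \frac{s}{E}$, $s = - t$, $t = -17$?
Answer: $- \frac{44456264914725}{4488313} \approx -9.9049 \cdot 10^{6}$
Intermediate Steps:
$s = 17$ ($s = \left(-1\right) \left(-17\right) = 17$)
$W{\left(E \right)} = \frac{17}{E}$
$\frac{\left(-412 + W{\left(-19 \right)}\right)^{2}}{\left(-12433\right) \frac{1}{722349}} = \frac{\left(-412 + \frac{17}{-19}\right)^{2}}{\left(-12433\right) \frac{1}{722349}} = \frac{\left(-412 + 17 \left(- \frac{1}{19}\right)\right)^{2}}{\left(-12433\right) \frac{1}{722349}} = \frac{\left(-412 - \frac{17}{19}\right)^{2}}{- \frac{12433}{722349}} = \left(- \frac{7845}{19}\right)^{2} \left(- \frac{722349}{12433}\right) = \frac{61544025}{361} \left(- \frac{722349}{12433}\right) = - \frac{44456264914725}{4488313}$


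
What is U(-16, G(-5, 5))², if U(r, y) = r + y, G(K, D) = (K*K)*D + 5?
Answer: 12996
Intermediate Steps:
G(K, D) = 5 + D*K² (G(K, D) = K²*D + 5 = D*K² + 5 = 5 + D*K²)
U(-16, G(-5, 5))² = (-16 + (5 + 5*(-5)²))² = (-16 + (5 + 5*25))² = (-16 + (5 + 125))² = (-16 + 130)² = 114² = 12996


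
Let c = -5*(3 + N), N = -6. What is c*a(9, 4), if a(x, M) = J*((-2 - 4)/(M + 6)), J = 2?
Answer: -18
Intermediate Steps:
a(x, M) = -12/(6 + M) (a(x, M) = 2*((-2 - 4)/(M + 6)) = 2*(-6/(6 + M)) = -12/(6 + M))
c = 15 (c = -5*(3 - 6) = -5*(-3) = 15)
c*a(9, 4) = 15*(-12/(6 + 4)) = 15*(-12/10) = 15*(-12*⅒) = 15*(-6/5) = -18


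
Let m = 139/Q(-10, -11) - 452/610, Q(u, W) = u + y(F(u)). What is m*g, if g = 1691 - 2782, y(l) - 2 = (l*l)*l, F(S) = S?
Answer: 294791473/307440 ≈ 958.86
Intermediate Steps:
y(l) = 2 + l³ (y(l) = 2 + (l*l)*l = 2 + l²*l = 2 + l³)
Q(u, W) = 2 + u + u³ (Q(u, W) = u + (2 + u³) = 2 + u + u³)
m = -270203/307440 (m = 139/(2 - 10 + (-10)³) - 452/610 = 139/(2 - 10 - 1000) - 452*1/610 = 139/(-1008) - 226/305 = 139*(-1/1008) - 226/305 = -139/1008 - 226/305 = -270203/307440 ≈ -0.87888)
g = -1091
m*g = -270203/307440*(-1091) = 294791473/307440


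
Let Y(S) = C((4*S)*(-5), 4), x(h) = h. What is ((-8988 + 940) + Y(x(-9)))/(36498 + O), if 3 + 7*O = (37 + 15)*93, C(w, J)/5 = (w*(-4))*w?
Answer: -4592336/260319 ≈ -17.641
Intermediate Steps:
C(w, J) = -20*w² (C(w, J) = 5*((w*(-4))*w) = 5*((-4*w)*w) = 5*(-4*w²) = -20*w²)
Y(S) = -8000*S² (Y(S) = -20*400*S² = -8000*S²)
O = 4833/7 (O = -3/7 + ((37 + 15)*93)/7 = -3/7 + (52*93)/7 = -3/7 + (⅐)*4836 = -3/7 + 4836/7 = 4833/7 ≈ 690.43)
((-8988 + 940) + Y(x(-9)))/(36498 + O) = ((-8988 + 940) - 8000*(-9)²)/(36498 + 4833/7) = (-8048 - 8000*81)/(260319/7) = (-8048 - 648000)*(7/260319) = -656048*7/260319 = -4592336/260319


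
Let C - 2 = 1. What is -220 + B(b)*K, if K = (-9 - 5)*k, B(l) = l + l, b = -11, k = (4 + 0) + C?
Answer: 1936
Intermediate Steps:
C = 3 (C = 2 + 1 = 3)
k = 7 (k = (4 + 0) + 3 = 4 + 3 = 7)
B(l) = 2*l
K = -98 (K = (-9 - 5)*7 = -14*7 = -98)
-220 + B(b)*K = -220 + (2*(-11))*(-98) = -220 - 22*(-98) = -220 + 2156 = 1936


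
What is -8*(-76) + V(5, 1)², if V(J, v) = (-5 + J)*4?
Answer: 608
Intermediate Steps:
V(J, v) = -20 + 4*J
-8*(-76) + V(5, 1)² = -8*(-76) + (-20 + 4*5)² = 608 + (-20 + 20)² = 608 + 0² = 608 + 0 = 608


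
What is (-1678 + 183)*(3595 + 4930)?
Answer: -12744875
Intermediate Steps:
(-1678 + 183)*(3595 + 4930) = -1495*8525 = -12744875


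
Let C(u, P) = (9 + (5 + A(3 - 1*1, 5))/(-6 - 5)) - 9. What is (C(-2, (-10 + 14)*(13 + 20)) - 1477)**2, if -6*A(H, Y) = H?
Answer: 2377050025/1089 ≈ 2.1828e+6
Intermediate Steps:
A(H, Y) = -H/6
C(u, P) = -14/33 (C(u, P) = (9 + (5 - (3 - 1*1)/6)/(-6 - 5)) - 9 = (9 + (5 - (3 - 1)/6)/(-11)) - 9 = (9 + (5 - 1/6*2)*(-1/11)) - 9 = (9 + (5 - 1/3)*(-1/11)) - 9 = (9 + (14/3)*(-1/11)) - 9 = (9 - 14/33) - 9 = 283/33 - 9 = -14/33)
(C(-2, (-10 + 14)*(13 + 20)) - 1477)**2 = (-14/33 - 1477)**2 = (-48755/33)**2 = 2377050025/1089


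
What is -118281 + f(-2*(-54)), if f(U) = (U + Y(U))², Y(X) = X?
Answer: -71625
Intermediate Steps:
f(U) = 4*U² (f(U) = (U + U)² = (2*U)² = 4*U²)
-118281 + f(-2*(-54)) = -118281 + 4*(-2*(-54))² = -118281 + 4*108² = -118281 + 4*11664 = -118281 + 46656 = -71625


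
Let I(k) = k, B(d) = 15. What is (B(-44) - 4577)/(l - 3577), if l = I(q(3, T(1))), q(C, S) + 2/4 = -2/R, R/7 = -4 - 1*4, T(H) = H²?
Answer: 127736/100169 ≈ 1.2752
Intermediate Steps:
R = -56 (R = 7*(-4 - 1*4) = 7*(-4 - 4) = 7*(-8) = -56)
q(C, S) = -13/28 (q(C, S) = -½ - 2/(-56) = -½ - 2*(-1/56) = -½ + 1/28 = -13/28)
l = -13/28 ≈ -0.46429
(B(-44) - 4577)/(l - 3577) = (15 - 4577)/(-13/28 - 3577) = -4562/(-100169/28) = -4562*(-28/100169) = 127736/100169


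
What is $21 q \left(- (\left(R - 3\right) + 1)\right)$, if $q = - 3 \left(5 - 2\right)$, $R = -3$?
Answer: $-945$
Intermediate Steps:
$q = -9$ ($q = \left(-3\right) 3 = -9$)
$21 q \left(- (\left(R - 3\right) + 1)\right) = 21 \left(-9\right) \left(- (\left(-3 - 3\right) + 1)\right) = - 189 \left(- (-6 + 1)\right) = - 189 \left(\left(-1\right) \left(-5\right)\right) = \left(-189\right) 5 = -945$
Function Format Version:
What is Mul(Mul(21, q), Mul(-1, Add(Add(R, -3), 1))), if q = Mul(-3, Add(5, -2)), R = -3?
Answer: -945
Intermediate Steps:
q = -9 (q = Mul(-3, 3) = -9)
Mul(Mul(21, q), Mul(-1, Add(Add(R, -3), 1))) = Mul(Mul(21, -9), Mul(-1, Add(Add(-3, -3), 1))) = Mul(-189, Mul(-1, Add(-6, 1))) = Mul(-189, Mul(-1, -5)) = Mul(-189, 5) = -945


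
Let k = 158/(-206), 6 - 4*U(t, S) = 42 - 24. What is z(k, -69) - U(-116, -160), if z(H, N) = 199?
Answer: 202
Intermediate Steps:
U(t, S) = -3 (U(t, S) = 3/2 - (42 - 24)/4 = 3/2 - ¼*18 = 3/2 - 9/2 = -3)
k = -79/103 (k = 158*(-1/206) = -79/103 ≈ -0.76699)
z(k, -69) - U(-116, -160) = 199 - 1*(-3) = 199 + 3 = 202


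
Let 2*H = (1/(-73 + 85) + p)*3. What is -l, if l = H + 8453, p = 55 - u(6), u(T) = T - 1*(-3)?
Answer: -68177/8 ≈ -8522.1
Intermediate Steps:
u(T) = 3 + T (u(T) = T + 3 = 3 + T)
p = 46 (p = 55 - (3 + 6) = 55 - 1*9 = 55 - 9 = 46)
H = 553/8 (H = ((1/(-73 + 85) + 46)*3)/2 = ((1/12 + 46)*3)/2 = ((553/12)*3)/2 = (1/2)*(553/4) = 553/8 ≈ 69.125)
l = 68177/8 (l = 553/8 + 8453 = 68177/8 ≈ 8522.1)
-l = -1*68177/8 = -68177/8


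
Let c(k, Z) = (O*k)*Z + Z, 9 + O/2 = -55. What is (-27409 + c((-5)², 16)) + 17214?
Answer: -61379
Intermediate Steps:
O = -128 (O = -18 + 2*(-55) = -18 - 110 = -128)
c(k, Z) = Z - 128*Z*k (c(k, Z) = (-128*k)*Z + Z = -128*Z*k + Z = Z - 128*Z*k)
(-27409 + c((-5)², 16)) + 17214 = (-27409 + 16*(1 - 128*(-5)²)) + 17214 = (-27409 + 16*(1 - 128*25)) + 17214 = (-27409 + 16*(1 - 3200)) + 17214 = (-27409 + 16*(-3199)) + 17214 = (-27409 - 51184) + 17214 = -78593 + 17214 = -61379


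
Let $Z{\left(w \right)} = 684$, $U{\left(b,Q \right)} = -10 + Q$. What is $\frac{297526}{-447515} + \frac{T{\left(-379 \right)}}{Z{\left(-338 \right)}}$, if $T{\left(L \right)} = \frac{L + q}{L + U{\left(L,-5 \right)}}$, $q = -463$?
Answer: $- \frac{39902629633}{60301751220} \approx -0.66172$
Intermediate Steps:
$T{\left(L \right)} = \frac{-463 + L}{-15 + L}$ ($T{\left(L \right)} = \frac{L - 463}{L - 15} = \frac{-463 + L}{L - 15} = \frac{-463 + L}{-15 + L}$)
$\frac{297526}{-447515} + \frac{T{\left(-379 \right)}}{Z{\left(-338 \right)}} = \frac{297526}{-447515} + \frac{\frac{1}{-15 - 379} \left(-463 - 379\right)}{684} = 297526 \left(- \frac{1}{447515}\right) + \frac{1}{-394} \left(-842\right) \frac{1}{684} = - \frac{297526}{447515} + \left(- \frac{1}{394}\right) \left(-842\right) \frac{1}{684} = - \frac{297526}{447515} + \frac{421}{197} \cdot \frac{1}{684} = - \frac{297526}{447515} + \frac{421}{134748} = - \frac{39902629633}{60301751220}$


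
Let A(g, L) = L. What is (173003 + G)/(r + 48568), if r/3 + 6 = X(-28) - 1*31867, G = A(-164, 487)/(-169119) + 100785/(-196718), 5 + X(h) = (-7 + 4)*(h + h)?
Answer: -5755576665260245/1549059604642404 ≈ -3.7155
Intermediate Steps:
X(h) = -5 - 6*h (X(h) = -5 + (-7 + 4)*(h + h) = -5 - 6*h)
G = -17140460081/33268751442 (G = 487/(-169119) + 100785/(-196718) = 487*(-1/169119) + 100785*(-1/196718) = -487/169119 - 100785/196718 = -17140460081/33268751442 ≈ -0.51521)
r = -95130 (r = -18 + 3*((-5 - 6*(-28)) - 1*31867) = -18 + 3*((-5 + 168) - 31867) = -18 + 3*(163 - 31867) = -18 + 3*(-31704) = -18 - 95112 = -95130)
(173003 + G)/(r + 48568) = (173003 - 17140460081/33268751442)/(-95130 + 48568) = (5755576665260245/33268751442)/(-46562) = (5755576665260245/33268751442)*(-1/46562) = -5755576665260245/1549059604642404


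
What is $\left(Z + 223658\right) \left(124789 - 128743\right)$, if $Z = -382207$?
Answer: $626902746$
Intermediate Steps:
$\left(Z + 223658\right) \left(124789 - 128743\right) = \left(-382207 + 223658\right) \left(124789 - 128743\right) = \left(-158549\right) \left(-3954\right) = 626902746$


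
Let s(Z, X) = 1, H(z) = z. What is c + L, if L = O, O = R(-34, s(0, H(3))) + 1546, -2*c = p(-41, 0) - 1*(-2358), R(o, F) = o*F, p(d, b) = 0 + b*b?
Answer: 333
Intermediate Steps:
p(d, b) = b**2 (p(d, b) = 0 + b**2 = b**2)
R(o, F) = F*o
c = -1179 (c = -(0**2 - 1*(-2358))/2 = -(0 + 2358)/2 = -1/2*2358 = -1179)
O = 1512 (O = 1*(-34) + 1546 = -34 + 1546 = 1512)
L = 1512
c + L = -1179 + 1512 = 333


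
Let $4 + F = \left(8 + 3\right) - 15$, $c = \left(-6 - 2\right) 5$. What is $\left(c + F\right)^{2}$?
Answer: $2304$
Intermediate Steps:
$c = -40$ ($c = \left(-8\right) 5 = -40$)
$F = -8$ ($F = -4 + \left(\left(8 + 3\right) - 15\right) = -4 + \left(11 - 15\right) = -4 - 4 = -8$)
$\left(c + F\right)^{2} = \left(-40 - 8\right)^{2} = \left(-48\right)^{2} = 2304$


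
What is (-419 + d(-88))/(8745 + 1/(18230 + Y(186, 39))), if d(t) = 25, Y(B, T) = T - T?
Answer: -7182620/159421351 ≈ -0.045054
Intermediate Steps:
Y(B, T) = 0
(-419 + d(-88))/(8745 + 1/(18230 + Y(186, 39))) = (-419 + 25)/(8745 + 1/(18230 + 0)) = -394/(8745 + 1/18230) = -394/159421351/18230 = -394*18230/159421351 = -7182620/159421351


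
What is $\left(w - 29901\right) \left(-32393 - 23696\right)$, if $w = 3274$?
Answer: $1493481803$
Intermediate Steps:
$\left(w - 29901\right) \left(-32393 - 23696\right) = \left(3274 - 29901\right) \left(-32393 - 23696\right) = \left(-26627\right) \left(-56089\right) = 1493481803$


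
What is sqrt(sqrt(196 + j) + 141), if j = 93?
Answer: sqrt(158) ≈ 12.570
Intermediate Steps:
sqrt(sqrt(196 + j) + 141) = sqrt(sqrt(196 + 93) + 141) = sqrt(sqrt(289) + 141) = sqrt(17 + 141) = sqrt(158)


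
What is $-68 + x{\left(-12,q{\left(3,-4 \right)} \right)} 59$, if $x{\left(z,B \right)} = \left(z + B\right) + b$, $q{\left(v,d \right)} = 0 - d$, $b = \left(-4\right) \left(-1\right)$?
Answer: $-304$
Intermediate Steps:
$b = 4$
$q{\left(v,d \right)} = - d$
$x{\left(z,B \right)} = 4 + B + z$ ($x{\left(z,B \right)} = \left(z + B\right) + 4 = \left(B + z\right) + 4 = 4 + B + z$)
$-68 + x{\left(-12,q{\left(3,-4 \right)} \right)} 59 = -68 + \left(4 - -4 - 12\right) 59 = -68 + \left(4 + 4 - 12\right) 59 = -68 - 236 = -304$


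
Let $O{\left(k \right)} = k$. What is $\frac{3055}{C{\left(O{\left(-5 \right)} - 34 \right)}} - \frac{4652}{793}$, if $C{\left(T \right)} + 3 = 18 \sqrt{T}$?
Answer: $- \frac{4406159}{668499} - \frac{1222 i \sqrt{39}}{281} \approx -6.5911 - 27.158 i$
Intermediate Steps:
$C{\left(T \right)} = -3 + 18 \sqrt{T}$
$\frac{3055}{C{\left(O{\left(-5 \right)} - 34 \right)}} - \frac{4652}{793} = \frac{3055}{-3 + 18 \sqrt{-5 - 34}} - \frac{4652}{793} = \frac{3055}{-3 + 18 \sqrt{-39}} - \frac{4652}{793} = \frac{3055}{-3 + 18 i \sqrt{39}} - \frac{4652}{793} = - \frac{4652}{793} + \frac{3055}{-3 + 18 i \sqrt{39}}$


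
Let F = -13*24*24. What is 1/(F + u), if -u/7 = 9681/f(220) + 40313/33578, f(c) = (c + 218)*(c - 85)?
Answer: -165455595/1240511614873 ≈ -0.00013338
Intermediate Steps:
F = -7488 (F = -312*24 = -7488)
f(c) = (-85 + c)*(218 + c) (f(c) = (218 + c)*(-85 + c) = (-85 + c)*(218 + c))
u = -1580119513/165455595 (u = -7*(9681/(-18530 + 220**2 + 133*220) + 40313/33578) = -7*(9681/(-18530 + 48400 + 29260) + 40313*(1/33578)) = -7*(9681/59130 + 40313/33578) = -7*(9681*(1/59130) + 40313/33578) = -7*(3227/19710 + 40313/33578) = -7*225731359/165455595 = -1580119513/165455595 ≈ -9.5501)
1/(F + u) = 1/(-7488 - 1580119513/165455595) = 1/(-1240511614873/165455595) = -165455595/1240511614873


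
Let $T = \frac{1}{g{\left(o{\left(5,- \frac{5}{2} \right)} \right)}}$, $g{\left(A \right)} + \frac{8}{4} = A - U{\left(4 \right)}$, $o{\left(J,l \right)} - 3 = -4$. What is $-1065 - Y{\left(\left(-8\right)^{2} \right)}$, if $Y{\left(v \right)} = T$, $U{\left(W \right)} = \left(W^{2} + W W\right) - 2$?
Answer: $- \frac{35144}{33} \approx -1065.0$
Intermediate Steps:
$o{\left(J,l \right)} = -1$ ($o{\left(J,l \right)} = 3 - 4 = -1$)
$U{\left(W \right)} = -2 + 2 W^{2}$ ($U{\left(W \right)} = \left(W^{2} + W^{2}\right) - 2 = 2 W^{2} - 2 = -2 + 2 W^{2}$)
$g{\left(A \right)} = -32 + A$ ($g{\left(A \right)} = -2 - \left(-2 + 32 - A\right) = -2 + \left(A - \left(-2 + 32\right)\right) = -2 + \left(A - 30\right) = -2 + \left(-30 + A\right) = -32 + A$)
$T = - \frac{1}{33}$ ($T = \frac{1}{-32 - 1} = \frac{1}{-33} = - \frac{1}{33} \approx -0.030303$)
$Y{\left(v \right)} = - \frac{1}{33}$
$-1065 - Y{\left(\left(-8\right)^{2} \right)} = -1065 - - \frac{1}{33} = -1065 + \frac{1}{33} = - \frac{35144}{33}$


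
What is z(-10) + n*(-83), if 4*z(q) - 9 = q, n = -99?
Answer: 32867/4 ≈ 8216.8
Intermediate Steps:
z(q) = 9/4 + q/4
z(-10) + n*(-83) = (9/4 + (1/4)*(-10)) - 99*(-83) = (9/4 - 5/2) + 8217 = -1/4 + 8217 = 32867/4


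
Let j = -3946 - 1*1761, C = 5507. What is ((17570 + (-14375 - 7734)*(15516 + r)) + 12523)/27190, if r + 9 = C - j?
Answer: -295372248/13595 ≈ -21727.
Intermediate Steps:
j = -5707 (j = -3946 - 1761 = -5707)
r = 11205 (r = -9 + (5507 - 1*(-5707)) = -9 + (5507 + 5707) = -9 + 11214 = 11205)
((17570 + (-14375 - 7734)*(15516 + r)) + 12523)/27190 = ((17570 + (-14375 - 7734)*(15516 + 11205)) + 12523)/27190 = ((17570 - 22109*26721) + 12523)*(1/27190) = ((17570 - 590774589) + 12523)*(1/27190) = (-590757019 + 12523)*(1/27190) = -590744496*1/27190 = -295372248/13595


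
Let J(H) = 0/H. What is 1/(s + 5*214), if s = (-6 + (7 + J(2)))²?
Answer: 1/1071 ≈ 0.00093371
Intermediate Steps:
J(H) = 0
s = 1 (s = (-6 + (7 + 0))² = (-6 + 7)² = 1² = 1)
1/(s + 5*214) = 1/(1 + 5*214) = 1/(1 + 1070) = 1/1071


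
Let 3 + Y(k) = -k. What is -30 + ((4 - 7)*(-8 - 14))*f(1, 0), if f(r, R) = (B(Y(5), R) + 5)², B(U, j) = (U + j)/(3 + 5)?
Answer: 1026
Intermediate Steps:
Y(k) = -3 - k
B(U, j) = U/8 + j/8 (B(U, j) = (U + j)/8 = (U + j)*(⅛) = U/8 + j/8)
f(r, R) = (4 + R/8)² (f(r, R) = (((-3 - 1*5)/8 + R/8) + 5)² = (((-3 - 5)/8 + R/8) + 5)² = (((⅛)*(-8) + R/8) + 5)² = ((-1 + R/8) + 5)² = (4 + R/8)²)
-30 + ((4 - 7)*(-8 - 14))*f(1, 0) = -30 + ((4 - 7)*(-8 - 14))*((32 + 0)²/64) = -30 + (-3*(-22))*((1/64)*32²) = -30 + 66*((1/64)*1024) = -30 + 66*16 = -30 + 1056 = 1026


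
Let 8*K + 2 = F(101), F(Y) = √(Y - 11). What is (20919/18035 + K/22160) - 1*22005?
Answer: -1407033266795/63944896 + 3*√10/177280 ≈ -22004.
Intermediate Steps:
F(Y) = √(-11 + Y)
K = -¼ + 3*√10/8 (K = -¼ + √(-11 + 101)/8 = -¼ + √90/8 = -¼ + (3*√10)/8 = -¼ + 3*√10/8 ≈ 0.93585)
(20919/18035 + K/22160) - 1*22005 = (20919/18035 + (-¼ + 3*√10/8)/22160) - 1*22005 = (20919*(1/18035) + (-¼ + 3*√10/8)*(1/22160)) - 22005 = (20919/18035 + (-1/88640 + 3*√10/177280)) - 22005 = (74169685/63944896 + 3*√10/177280) - 22005 = -1407033266795/63944896 + 3*√10/177280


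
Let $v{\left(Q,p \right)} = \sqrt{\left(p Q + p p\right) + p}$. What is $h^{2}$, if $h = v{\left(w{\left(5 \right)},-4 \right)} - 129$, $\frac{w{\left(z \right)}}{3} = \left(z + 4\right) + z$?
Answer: $16485 - 516 i \sqrt{39} \approx 16485.0 - 3222.4 i$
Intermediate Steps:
$w{\left(z \right)} = 12 + 6 z$ ($w{\left(z \right)} = 3 \left(\left(z + 4\right) + z\right) = 3 \left(\left(4 + z\right) + z\right) = 3 \left(4 + 2 z\right) = 12 + 6 z$)
$v{\left(Q,p \right)} = \sqrt{p + p^{2} + Q p}$ ($v{\left(Q,p \right)} = \sqrt{\left(Q p + p^{2}\right) + p} = \sqrt{\left(p^{2} + Q p\right) + p} = \sqrt{p + p^{2} + Q p}$)
$h = -129 + 2 i \sqrt{39}$ ($h = \sqrt{- 4 \left(1 + \left(12 + 6 \cdot 5\right) - 4\right)} - 129 = \sqrt{- 4 \left(1 + \left(12 + 30\right) - 4\right)} - 129 = \sqrt{- 4 \left(1 + 42 - 4\right)} - 129 = \sqrt{\left(-4\right) 39} - 129 = \sqrt{-156} - 129 = 2 i \sqrt{39} - 129 = -129 + 2 i \sqrt{39} \approx -129.0 + 12.49 i$)
$h^{2} = \left(-129 + 2 i \sqrt{39}\right)^{2}$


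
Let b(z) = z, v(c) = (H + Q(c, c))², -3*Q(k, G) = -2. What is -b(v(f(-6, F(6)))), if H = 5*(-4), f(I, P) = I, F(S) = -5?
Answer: -3364/9 ≈ -373.78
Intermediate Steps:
Q(k, G) = ⅔ (Q(k, G) = -⅓*(-2) = ⅔)
H = -20
v(c) = 3364/9 (v(c) = (-20 + ⅔)² = (-58/3)² = 3364/9)
-b(v(f(-6, F(6)))) = -1*3364/9 = -3364/9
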